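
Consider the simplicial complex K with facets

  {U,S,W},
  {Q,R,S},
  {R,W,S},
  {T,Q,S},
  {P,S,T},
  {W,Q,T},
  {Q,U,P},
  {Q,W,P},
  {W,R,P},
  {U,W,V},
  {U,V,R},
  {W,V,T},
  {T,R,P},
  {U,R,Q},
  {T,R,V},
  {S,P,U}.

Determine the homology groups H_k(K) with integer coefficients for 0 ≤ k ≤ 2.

H_0 = Z,  H_1 = Z^2,  H_2 = Z.

We work with the vertex ordering P < Q < R < S < T < U < V < W. The simplices of K, each written with vertices in increasing order, are:

  0-simplices (8): P, Q, R, S, T, U, V, W
  1-simplices (24): PQ, PR, PS, PT, PU, PW, QR, QS, QT, QU, QW, RS, RT, RU, RV, RW, ST, SU, SW, TV, TW, UV, UW, VW
  2-simplices (16): PQU, PQW, PRT, PRW, PST, PSU, QRS, QRU, QST, QTW, RSW, RTV, RUV, SUW, TVW, UVW

giving chain groups C_0 ≅ Z^8, C_1 ≅ Z^24, C_2 ≅ Z^16.

Boundary ∂_1: C_1 → C_0 is given by ∂[p,q] = [q] − [p]. For instance
  ∂PU = U − P.
This gives a 8×24 integer matrix of rank 7; reducing to Smith normal form yields diagonal entries (1,1,1,1,1,1,1).

∂_2: C_2 → C_1 acts by ∂[p,q,r] = [q,r] − [p,r] + [p,q]. For instance
  ∂RTV = TV − RV + RT,
  ∂PST = ST − PT + PS.
As a 24×16 matrix over Z this has rank 15, with invariant factors (1,1,1,1,1,1,1,1,1,1,1,1,1,1,1).

Reading off H_k = ker ∂_k / im ∂_{k+1}:

  H_0: rank C_0 − rank ∂_1 = 8 − 7 = 1, and the invariant factors of ∂_1 are all 1, so H_0 ≅ Z.
  H_1: rank ker ∂_1 − rank ∂_2 = (24 − 7) − 15 = 2, and the invariant factors of ∂_2 are all 1, so H_1 ≅ Z^2.
  H_2: rank ker ∂_2 − rank ∂_3 = (16 − 15) − 0 = 1, and there is no ∂_3, so H_2 ≅ Z.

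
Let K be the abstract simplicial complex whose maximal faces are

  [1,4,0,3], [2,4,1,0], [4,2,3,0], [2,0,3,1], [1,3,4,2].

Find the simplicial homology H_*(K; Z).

Take the total order 0 < 1 < 2 < 3 < 4 on the vertex set. Then K (dimension 3) consists of the simplices:

  0-simplices (5): [0], [1], [2], [3], [4]
  1-simplices (10): [0,1], [0,2], [0,3], [0,4], [1,2], [1,3], [1,4], [2,3], [2,4], [3,4]
  2-simplices (10): [0,1,2], [0,1,3], [0,1,4], [0,2,3], [0,2,4], [0,3,4], [1,2,3], [1,2,4], [1,3,4], [2,3,4]
  3-simplices (5): [0,1,2,3], [0,1,2,4], [0,1,3,4], [0,2,3,4], [1,2,3,4]

so the chain groups are C_0 ≅ Z^5, C_1 ≅ Z^10, C_2 ≅ Z^10, C_3 ≅ Z^5.

The boundary map ∂_1: C_1 → C_0 is given by ∂[p,q] = [q] − [p].
This gives a 5×10 integer matrix of rank 4; reducing to Smith normal form yields diagonal entries (1,1,1,1).

∂_2: C_2 → C_1 maps a triangle to the signed sum of its edges. For instance
  ∂[2,3,4] = [3,4] − [2,4] + [2,3],
  ∂[0,2,3] = [2,3] − [0,3] + [0,2].
As a 10×10 matrix over Z this has rank 6, with invariant factors (1,1,1,1,1,1).

Boundary ∂_3: C_3 → C_2 sends each 3-simplex σ to the alternating sum Σ_i (−1)^i (σ with its i-th vertex removed). For instance
  ∂[0,1,2,3] = [1,2,3] − [0,2,3] + [0,1,3] − [0,1,2],
  ∂[0,1,3,4] = [1,3,4] − [0,3,4] + [0,1,4] − [0,1,3].
The resulting 10×5 matrix has rank 4, and its Smith normal form has invariant factors (1,1,1,1).

Computing H_k = (kernel of ∂_k) / (image of ∂_{k+1}):

  H_0: rank C_0 − rank ∂_1 = 5 − 4 = 1, and the invariant factors of ∂_1 are all 1, so H_0 = Z.
  H_1: rank ker ∂_1 − rank ∂_2 = (10 − 4) − 6 = 0, and the invariant factors of ∂_2 are all 1, so H_1 = 0.
  H_2: rank ker ∂_2 − rank ∂_3 = (10 − 6) − 4 = 0, and the invariant factors of ∂_3 are all 1, so H_2 = 0.
  H_3: rank ker ∂_3 − rank ∂_4 = (5 − 4) − 0 = 1, and there is no ∂_4, so H_3 = Z.

H_0 ≅ Z,  H_1 = 0,  H_2 = 0,  H_3 ≅ Z.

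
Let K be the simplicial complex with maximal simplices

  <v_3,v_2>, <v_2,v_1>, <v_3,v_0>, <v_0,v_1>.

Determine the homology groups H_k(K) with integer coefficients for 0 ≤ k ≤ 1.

H_0 = Z,  H_1 = Z.

Order the vertices as v_0 < v_1 < v_2 < v_3. Listing each simplex with vertices in this order, K has dimension 1 with simplices:

  0-simplices (4): [v_0], [v_1], [v_2], [v_3]
  1-simplices (4): [v_0,v_1], [v_0,v_3], [v_1,v_2], [v_2,v_3]

so the chain groups are C_0 ≅ Z^4, C_1 ≅ Z^4.

The boundary map ∂_1: C_1 → C_0 is given by ∂[p,q] = [q] − [p]. For instance
  ∂[v_2,v_3] = [v_3] − [v_2].
This gives a 4×4 integer matrix of rank 3; reducing to Smith normal form yields diagonal entries (1,1,1).

Now H_k = ker ∂_k / im ∂_{k+1}, so:

  H_0: rank C_0 − rank ∂_1 = 4 − 3 = 1, and the invariant factors of ∂_1 are all 1, so H_0 = Z.
  H_1: rank ker ∂_1 − rank ∂_2 = (4 − 3) − 0 = 1, and there is no ∂_2, so H_1 = Z.

As a check, the Euler characteristic is 4 − 4 = 0, which agrees with 1 − 1 = 0.
(K is a triangulation of the circle S^1.)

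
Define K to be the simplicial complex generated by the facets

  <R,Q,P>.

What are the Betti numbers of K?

b_0 = 1, b_1 = 0, b_2 = 0.

We work with the vertex ordering P < Q < R. The simplices of K, each written with vertices in increasing order, are:

  0-simplices (3): P, Q, R
  1-simplices (3): PQ, PR, QR
  2-simplices (1): PQR

Hence C_0 ≅ Z^3, C_1 ≅ Z^3, C_2 ≅ Z^1.

∂_1: C_1 → C_0 sends each edge [p,q] (with p < q) to q − p.
This gives a 3×3 integer matrix of rank 2; reducing to Smith normal form yields diagonal entries (1,1).

The boundary map ∂_2: C_2 → C_1 acts by ∂[p,q,r] = [q,r] − [p,r] + [p,q]. For instance
  ∂PQR = QR − PR + PQ.
This gives a 3×1 integer matrix of rank 1; reducing to Smith normal form yields diagonal entries (1).

Reading off H_k = ker ∂_k / im ∂_{k+1}:

  H_0: rank C_0 − rank ∂_1 = 3 − 2 = 1, and the invariant factors of ∂_1 are all 1, so H_0 ≅ Z.
  H_1: rank ker ∂_1 − rank ∂_2 = (3 − 2) − 1 = 0, and the invariant factors of ∂_2 are all 1, so H_1 ≅ 0.
  H_2: rank ker ∂_2 − rank ∂_3 = (1 − 1) − 0 = 0, and there is no ∂_3, so H_2 ≅ 0.

As a check, the Euler characteristic is 3 − 3 + 1 = 1, which agrees with 1 − 0 + 0 = 1.

Hence the Betti numbers are b_0 = 1, b_1 = 0, b_2 = 0.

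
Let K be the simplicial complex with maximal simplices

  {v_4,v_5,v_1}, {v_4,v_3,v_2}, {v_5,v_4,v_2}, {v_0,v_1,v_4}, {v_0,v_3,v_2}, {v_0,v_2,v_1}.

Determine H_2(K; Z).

H_2 ≅ 0.

K has 6 vertices, 12 edges, 6 triangles.
rank ∂_2 = 6, rank ∂_3 = 0 ⇒ b_2 = 6 − 6 − 0 = 0. So H_2 ≅ 0.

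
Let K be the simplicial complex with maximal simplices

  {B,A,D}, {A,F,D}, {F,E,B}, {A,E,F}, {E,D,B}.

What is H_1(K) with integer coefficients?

H_1 ≅ Z.

We work with the vertex ordering A < B < D < E < F. The simplices of K, each written with vertices in increasing order, are:

  0-simplices (5): A, B, D, E, F
  1-simplices (10): AB, AD, AE, AF, BD, BE, BF, DE, DF, EF
  2-simplices (5): ABD, ADF, AEF, BDE, BEF

Hence C_0 ≅ Z^5, C_1 ≅ Z^10, C_2 ≅ Z^5.

Boundary ∂_1: C_1 → C_0 maps an edge to its endpoints' difference, ∂[p,q] = q − p. For instance
  ∂BD = D − B.
As a 5×10 matrix over Z this has rank 4, with invariant factors (1,1,1,1).

∂_2: C_2 → C_1 acts by ∂[p,q,r] = [q,r] − [p,r] + [p,q]. For instance
  ∂ABD = BD − AD + AB,
  ∂BDE = DE − BE + BD.
This gives a 10×5 integer matrix of rank 5; reducing to Smith normal form yields diagonal entries (1,1,1,1,1).

Reading off H_k = ker ∂_k / im ∂_{k+1}:

  H_1: rank ker ∂_1 − rank ∂_2 = (10 − 4) − 5 = 1, and the invariant factors of ∂_2 are all 1, so H_1 = Z.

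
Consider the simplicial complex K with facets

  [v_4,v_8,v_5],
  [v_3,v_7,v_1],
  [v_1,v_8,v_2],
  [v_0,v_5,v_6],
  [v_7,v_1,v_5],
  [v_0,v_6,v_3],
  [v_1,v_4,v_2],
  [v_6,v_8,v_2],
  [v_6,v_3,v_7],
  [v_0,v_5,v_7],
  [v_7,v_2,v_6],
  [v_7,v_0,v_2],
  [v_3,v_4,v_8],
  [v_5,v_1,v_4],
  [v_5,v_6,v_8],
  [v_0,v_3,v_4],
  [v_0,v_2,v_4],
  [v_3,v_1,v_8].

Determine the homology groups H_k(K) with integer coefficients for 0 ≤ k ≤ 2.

H_0 ≅ Z,  H_1 ≅ Z ⊕ Z/2,  H_2 = 0.

K has 9 vertices, 27 edges, 18 triangles.
rank ∂_0 = 0, rank ∂_1 = 8 ⇒ b_0 = 9 − 0 − 8 = 1; all invariant factors of ∂_1 are 1 so no torsion. So H_0 ≅ Z.
rank ∂_1 = 8, rank ∂_2 = 18 ⇒ b_1 = 27 − 8 − 18 = 1; ∂_2 has invariant factor(s) [2] giving torsion. So H_1 ≅ Z ⊕ Z/2.
rank ∂_2 = 18, rank ∂_3 = 0 ⇒ b_2 = 18 − 18 − 0 = 0. So H_2 ≅ 0.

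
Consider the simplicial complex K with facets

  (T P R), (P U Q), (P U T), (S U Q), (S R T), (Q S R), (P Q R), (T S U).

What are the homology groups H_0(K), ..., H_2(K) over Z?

Take the total order P < Q < R < S < T < U on the vertex set. Then K (dimension 2) consists of the simplices:

  0-simplices (6): P, Q, R, S, T, U
  1-simplices (12): PQ, PR, PT, PU, QR, QS, QU, RS, RT, ST, SU, TU
  2-simplices (8): PQR, PQU, PRT, PTU, QRS, QSU, RST, STU

giving chain groups C_0 ≅ Z^6, C_1 ≅ Z^12, C_2 ≅ Z^8.

The boundary map ∂_1: C_1 → C_0 is given by ∂[p,q] = [q] − [p]. For instance
  ∂PT = T − P.
The 6×12 boundary matrix has rank 5 and Smith normal form diag(1,1,1,1,1).

The boundary map ∂_2: C_2 → C_1 maps a triangle to the signed sum of its edges. For instance
  ∂STU = TU − SU + ST,
  ∂RST = ST − RT + RS.
The 12×8 boundary matrix has rank 7 and Smith normal form diag(1,1,1,1,1,1,1).

Computing H_k = (kernel of ∂_k) / (image of ∂_{k+1}):

  H_0: rank C_0 − rank ∂_1 = 6 − 5 = 1, and the invariant factors of ∂_1 are all 1, so H_0 ≅ Z.
  H_1: rank ker ∂_1 − rank ∂_2 = (12 − 5) − 7 = 0, and the invariant factors of ∂_2 are all 1, so H_1 ≅ 0.
  H_2: rank ker ∂_2 − rank ∂_3 = (8 − 7) − 0 = 1, and there is no ∂_3, so H_2 ≅ Z.

As a check, the Euler characteristic is 6 − 12 + 8 = 2, which agrees with 1 − 0 + 1 = 2.
(K is a triangulation of the 2-sphere S^2.)

H_0 = Z,  H_1 = 0,  H_2 = Z.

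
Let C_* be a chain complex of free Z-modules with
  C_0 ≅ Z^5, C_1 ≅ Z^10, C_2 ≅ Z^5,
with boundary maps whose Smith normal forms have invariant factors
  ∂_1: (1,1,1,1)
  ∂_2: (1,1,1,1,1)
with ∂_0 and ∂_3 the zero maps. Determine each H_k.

H_0: b_0 = 5 − 0 − 4 = 1; torsion from ∂_1 factors > 1: none. So H_0 ≅ Z.
H_1: b_1 = 10 − 4 − 5 = 1; torsion from ∂_2 factors > 1: none. So H_1 ≅ Z.
H_2: b_2 = 5 − 5 − 0 = 0; torsion from ∂_3 factors > 1: none. So H_2 ≅ 0.

H_0 ≅ Z,  H_1 ≅ Z,  H_2 = 0.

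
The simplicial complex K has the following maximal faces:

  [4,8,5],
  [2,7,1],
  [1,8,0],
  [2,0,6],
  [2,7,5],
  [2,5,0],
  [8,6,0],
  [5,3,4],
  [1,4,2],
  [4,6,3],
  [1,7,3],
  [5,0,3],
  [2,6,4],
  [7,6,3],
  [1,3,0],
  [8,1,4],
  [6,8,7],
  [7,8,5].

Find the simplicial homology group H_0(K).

H_0 ≅ Z.

Fix the vertex order 0 < 1 < 2 < 3 < 4 < 5 < 6 < 7 < 8 and write every simplex with vertices in increasing order. Then dim K = 2 and the simplices of K are:

  0-simplices (9): [0], [1], [2], [3], [4], [5], [6], [7], [8]
  1-simplices (27): (27 of them)
  2-simplices (18): [0,1,3], [0,1,8], [0,2,5], [0,2,6], [0,3,5], [0,6,8], [1,2,4], [1,2,7], [1,3,7], [1,4,8], [2,4,6], [2,5,7], [3,4,5], [3,4,6], [3,6,7], [4,5,8], [5,7,8], [6,7,8]

giving chain groups C_0 ≅ Z^9, C_1 ≅ Z^27, C_2 ≅ Z^18.

The boundary map ∂_1: C_1 → C_0 is given by ∂[p,q] = [q] − [p].
The resulting 9×27 matrix has rank 8, and its Smith normal form has invariant factors (1,1,1,1,1,1,1,1).

Boundary ∂_2: C_2 → C_1 maps a triangle to the signed sum of its edges. For instance
  ∂[0,2,6] = [2,6] − [0,6] + [0,2],
  ∂[3,6,7] = [6,7] − [3,7] + [3,6].
The resulting 27×18 matrix has rank 17, and its Smith normal form has invariant factors (1,1,1,1,1,1,1,1,1,1,1,1,1,1,1,1,1).

Computing H_k = (kernel of ∂_k) / (image of ∂_{k+1}):

  H_0: rank C_0 − rank ∂_1 = 9 − 8 = 1, and the invariant factors of ∂_1 are all 1, so H_0 ≅ Z.

(K is a triangulation of the torus T^2.)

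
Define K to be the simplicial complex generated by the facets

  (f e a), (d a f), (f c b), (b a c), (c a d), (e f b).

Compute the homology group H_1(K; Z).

H_1 ≅ Z.

Order the vertices as a < b < c < d < e < f. Listing each simplex with vertices in this order, K has dimension 2 with simplices:

  0-simplices (6): a, b, c, d, e, f
  1-simplices (12): ab, ac, ad, ae, af, bc, be, bf, cd, cf, df, ef
  2-simplices (6): abc, acd, adf, aef, bcf, bef

giving chain groups C_0 ≅ Z^6, C_1 ≅ Z^12, C_2 ≅ Z^6.

∂_1: C_1 → C_0 sends each edge [p,q] (with p < q) to q − p.
This gives a 6×12 integer matrix of rank 5; reducing to Smith normal form yields diagonal entries (1,1,1,1,1).

∂_2: C_2 → C_1 sends each 2-simplex [p,q,r] to [q,r] − [p,r] + [p,q]. For instance
  ∂abc = bc − ac + ab,
  ∂aef = ef − af + ae.
The 12×6 boundary matrix has rank 6 and Smith normal form diag(1,1,1,1,1,1).

Reading off H_k = ker ∂_k / im ∂_{k+1}:

  H_1: rank ker ∂_1 − rank ∂_2 = (12 − 5) − 6 = 1, and the invariant factors of ∂_2 are all 1, so H_1 ≅ Z.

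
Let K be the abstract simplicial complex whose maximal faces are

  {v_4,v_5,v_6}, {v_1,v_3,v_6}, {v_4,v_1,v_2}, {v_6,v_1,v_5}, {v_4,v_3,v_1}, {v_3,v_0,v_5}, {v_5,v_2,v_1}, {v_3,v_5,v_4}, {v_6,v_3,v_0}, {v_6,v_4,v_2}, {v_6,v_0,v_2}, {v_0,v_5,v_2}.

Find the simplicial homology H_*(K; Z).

Order the vertices as v_0 < v_1 < v_2 < v_3 < v_4 < v_5 < v_6. Listing each simplex with vertices in this order, K has dimension 2 with simplices:

  0-simplices (7): [v_0], [v_1], [v_2], [v_3], [v_4], [v_5], [v_6]
  1-simplices (18): (18 of them)
  2-simplices (12): (12 of them)

so the chain groups are C_0 ≅ Z^7, C_1 ≅ Z^18, C_2 ≅ Z^12.

∂_1: C_1 → C_0 maps an edge to its endpoints' difference, ∂[p,q] = q − p. For instance
  ∂[v_2,v_5] = [v_5] − [v_2].
The 7×18 boundary matrix has rank 6 and Smith normal form diag(1,1,1,1,1,1).

Boundary ∂_2: C_2 → C_1 sends each 2-simplex [p,q,r] to [q,r] − [p,r] + [p,q]. For instance
  ∂[v_2,v_4,v_6] = [v_4,v_6] − [v_2,v_6] + [v_2,v_4],
  ∂[v_0,v_3,v_5] = [v_3,v_5] − [v_0,v_5] + [v_0,v_3].
As a 18×12 matrix over Z this has rank 12, with invariant factors (1,1,1,1,1,1,1,1,1,1,1,2).

Reading off H_k = ker ∂_k / im ∂_{k+1}:

  H_0: rank C_0 − rank ∂_1 = 7 − 6 = 1, and the invariant factors of ∂_1 are all 1, so H_0 ≅ Z.
  H_1: rank ker ∂_1 − rank ∂_2 = (18 − 6) − 12 = 0, and ∂_2 has invariant factor 2 > 1, so H_1 ≅ Z/2.
  H_2: rank ker ∂_2 − rank ∂_3 = (12 − 12) − 0 = 0, and there is no ∂_3, so H_2 ≅ 0.

As a check, the Euler characteristic is 7 − 18 + 12 = 1, which agrees with 1 − 0 + 0 = 1.

H_0 = Z,  H_1 = Z/2,  H_2 = 0.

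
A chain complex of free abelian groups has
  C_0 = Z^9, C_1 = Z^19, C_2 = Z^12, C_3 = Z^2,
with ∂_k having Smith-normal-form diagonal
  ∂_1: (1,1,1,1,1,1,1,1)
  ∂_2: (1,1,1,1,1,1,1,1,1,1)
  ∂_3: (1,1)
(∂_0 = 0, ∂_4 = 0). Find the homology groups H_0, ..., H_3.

H_0 ≅ Z,  H_1 ≅ Z,  H_2 = 0,  H_3 = 0.

H_0: b_0 = 9 − 0 − 8 = 1; torsion from ∂_1 factors > 1: none. So H_0 ≅ Z.
H_1: b_1 = 19 − 8 − 10 = 1; torsion from ∂_2 factors > 1: none. So H_1 ≅ Z.
H_2: b_2 = 12 − 10 − 2 = 0; torsion from ∂_3 factors > 1: none. So H_2 ≅ 0.
H_3: b_3 = 2 − 2 − 0 = 0; torsion from ∂_4 factors > 1: none. So H_3 ≅ 0.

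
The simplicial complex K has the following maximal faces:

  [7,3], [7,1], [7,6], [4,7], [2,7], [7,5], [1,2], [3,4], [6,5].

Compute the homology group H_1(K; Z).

We work with the vertex ordering 1 < 2 < 3 < 4 < 5 < 6 < 7. The simplices of K, each written with vertices in increasing order, are:

  0-simplices (7): [1], [2], [3], [4], [5], [6], [7]
  1-simplices (9): [1,2], [1,7], [2,7], [3,4], [3,7], [4,7], [5,6], [5,7], [6,7]

so the chain groups are C_0 ≅ Z^7, C_1 ≅ Z^9.

The boundary map ∂_1: C_1 → C_0 maps an edge to its endpoints' difference, ∂[p,q] = q − p.
As a 7×9 matrix over Z this has rank 6, with invariant factors (1,1,1,1,1,1).

From H_k ≅ ker(∂_k) / im(∂_{k+1}) we obtain:

  H_1: rank ker ∂_1 − rank ∂_2 = (9 − 6) − 0 = 3, and there is no ∂_2, so H_1 ≅ Z^3.

H_1 = Z^3.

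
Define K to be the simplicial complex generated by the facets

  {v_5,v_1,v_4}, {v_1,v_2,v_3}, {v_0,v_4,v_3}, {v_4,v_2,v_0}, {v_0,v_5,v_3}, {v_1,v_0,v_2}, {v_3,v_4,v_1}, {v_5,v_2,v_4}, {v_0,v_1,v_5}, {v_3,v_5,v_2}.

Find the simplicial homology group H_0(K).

H_0 ≅ Z.

We work with the vertex ordering v_0 < v_1 < v_2 < v_3 < v_4 < v_5. The simplices of K, each written with vertices in increasing order, are:

  0-simplices (6): [v_0], [v_1], [v_2], [v_3], [v_4], [v_5]
  1-simplices (15): (15 of them)
  2-simplices (10): [v_0,v_1,v_2], [v_0,v_1,v_5], [v_0,v_2,v_4], [v_0,v_3,v_4], [v_0,v_3,v_5], [v_1,v_2,v_3], [v_1,v_3,v_4], [v_1,v_4,v_5], [v_2,v_3,v_5], [v_2,v_4,v_5]

Hence C_0 ≅ Z^6, C_1 ≅ Z^15, C_2 ≅ Z^10.

Boundary ∂_1: C_1 → C_0 sends each edge [p,q] (with p < q) to q − p. For instance
  ∂[v_1,v_4] = [v_4] − [v_1].
This gives a 6×15 integer matrix of rank 5; reducing to Smith normal form yields diagonal entries (1,1,1,1,1).

The boundary map ∂_2: C_2 → C_1 sends each 2-simplex [p,q,r] to [q,r] − [p,r] + [p,q]. For instance
  ∂[v_1,v_2,v_3] = [v_2,v_3] − [v_1,v_3] + [v_1,v_2],
  ∂[v_1,v_4,v_5] = [v_4,v_5] − [v_1,v_5] + [v_1,v_4].
As a 15×10 matrix over Z this has rank 10, with invariant factors (1,1,1,1,1,1,1,1,1,2).

Now H_k = ker ∂_k / im ∂_{k+1}, so:

  H_0: rank C_0 − rank ∂_1 = 6 − 5 = 1, and the invariant factors of ∂_1 are all 1, so H_0 = Z.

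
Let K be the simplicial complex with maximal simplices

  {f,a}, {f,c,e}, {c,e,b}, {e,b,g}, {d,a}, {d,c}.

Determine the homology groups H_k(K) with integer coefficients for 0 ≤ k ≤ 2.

H_0 = Z,  H_1 = Z,  H_2 = 0.

K has 7 vertices, 10 edges, 3 triangles.
rank ∂_0 = 0, rank ∂_1 = 6 ⇒ b_0 = 7 − 0 − 6 = 1; all invariant factors of ∂_1 are 1 so no torsion. So H_0 ≅ Z.
rank ∂_1 = 6, rank ∂_2 = 3 ⇒ b_1 = 10 − 6 − 3 = 1; all invariant factors of ∂_2 are 1 so no torsion. So H_1 ≅ Z.
rank ∂_2 = 3, rank ∂_3 = 0 ⇒ b_2 = 3 − 3 − 0 = 0. So H_2 ≅ 0.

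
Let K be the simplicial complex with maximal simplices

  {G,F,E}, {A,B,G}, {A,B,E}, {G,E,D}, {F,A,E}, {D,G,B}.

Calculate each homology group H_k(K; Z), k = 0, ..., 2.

H_0 = Z,  H_1 = Z,  H_2 = 0.

Fix the vertex order A < B < D < E < F < G and write every simplex with vertices in increasing order. Then dim K = 2 and the simplices of K are:

  0-simplices (6): A, B, D, E, F, G
  1-simplices (12): AB, AE, AF, AG, BD, BE, BG, DE, DG, EF, EG, FG
  2-simplices (6): ABE, ABG, AEF, BDG, DEG, EFG

Hence C_0 ≅ Z^6, C_1 ≅ Z^12, C_2 ≅ Z^6.

∂_1: C_1 → C_0 sends each edge [p,q] (with p < q) to q − p. For instance
  ∂BD = D − B.
The 6×12 boundary matrix has rank 5 and Smith normal form diag(1,1,1,1,1).

Boundary ∂_2: C_2 → C_1 acts by ∂[p,q,r] = [q,r] − [p,r] + [p,q]. For instance
  ∂BDG = DG − BG + BD,
  ∂DEG = EG − DG + DE.
As a 12×6 matrix over Z this has rank 6, with invariant factors (1,1,1,1,1,1).

Computing H_k = (kernel of ∂_k) / (image of ∂_{k+1}):

  H_0: rank C_0 − rank ∂_1 = 6 − 5 = 1, and the invariant factors of ∂_1 are all 1, so H_0 = Z.
  H_1: rank ker ∂_1 − rank ∂_2 = (12 − 5) − 6 = 1, and the invariant factors of ∂_2 are all 1, so H_1 = Z.
  H_2: rank ker ∂_2 − rank ∂_3 = (6 − 6) − 0 = 0, and there is no ∂_3, so H_2 = 0.

As a check, the Euler characteristic is 6 − 12 + 6 = 0, which agrees with 1 − 1 + 0 = 0.
(K is a triangulation of the cylinder S^1 x I.)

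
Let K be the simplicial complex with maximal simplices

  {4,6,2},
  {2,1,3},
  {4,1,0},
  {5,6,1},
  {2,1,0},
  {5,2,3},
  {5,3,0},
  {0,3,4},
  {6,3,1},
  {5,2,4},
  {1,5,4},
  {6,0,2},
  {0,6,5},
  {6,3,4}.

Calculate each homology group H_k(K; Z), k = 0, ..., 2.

Fix the vertex order 0 < 1 < 2 < 3 < 4 < 5 < 6 and write every simplex with vertices in increasing order. Then dim K = 2 and the simplices of K are:

  0-simplices (7): [0], [1], [2], [3], [4], [5], [6]
  1-simplices (21): [0,1], [0,2], [0,3], [0,4], [0,5], [0,6], [1,2], [1,3], [1,4], [1,5], [1,6], [2,3], [2,4], [2,5], [2,6], [3,4], [3,5], [3,6], [4,5], [4,6], [5,6]
  2-simplices (14): [0,1,2], [0,1,4], [0,2,6], [0,3,4], [0,3,5], [0,5,6], [1,2,3], [1,3,6], [1,4,5], [1,5,6], [2,3,5], [2,4,5], [2,4,6], [3,4,6]

so the chain groups are C_0 ≅ Z^7, C_1 ≅ Z^21, C_2 ≅ Z^14.

The boundary map ∂_1: C_1 → C_0 maps an edge to its endpoints' difference, ∂[p,q] = q − p. For instance
  ∂[1,4] = [4] − [1].
The 7×21 boundary matrix has rank 6 and Smith normal form diag(1,1,1,1,1,1).

∂_2: C_2 → C_1 sends each 2-simplex [p,q,r] to [q,r] − [p,r] + [p,q]. For instance
  ∂[0,2,6] = [2,6] − [0,6] + [0,2],
  ∂[1,2,3] = [2,3] − [1,3] + [1,2].
This gives a 21×14 integer matrix of rank 13; reducing to Smith normal form yields diagonal entries (1,1,1,1,1,1,1,1,1,1,1,1,1).

From H_k ≅ ker(∂_k) / im(∂_{k+1}) we obtain:

  H_0: rank C_0 − rank ∂_1 = 7 − 6 = 1, and the invariant factors of ∂_1 are all 1, so H_0 ≅ Z.
  H_1: rank ker ∂_1 − rank ∂_2 = (21 − 6) − 13 = 2, and the invariant factors of ∂_2 are all 1, so H_1 ≅ Z^2.
  H_2: rank ker ∂_2 − rank ∂_3 = (14 − 13) − 0 = 1, and there is no ∂_3, so H_2 ≅ Z.

As a check, the Euler characteristic is 7 − 21 + 14 = 0, which agrees with 1 − 2 + 1 = 0.
(K is a triangulation of the torus T^2.)

H_0 ≅ Z,  H_1 ≅ Z^2,  H_2 ≅ Z.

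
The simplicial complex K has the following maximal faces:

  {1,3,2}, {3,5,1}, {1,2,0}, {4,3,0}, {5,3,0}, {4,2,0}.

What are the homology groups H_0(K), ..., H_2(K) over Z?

Take the total order 0 < 1 < 2 < 3 < 4 < 5 on the vertex set. Then K (dimension 2) consists of the simplices:

  0-simplices (6): [0], [1], [2], [3], [4], [5]
  1-simplices (12): [0,1], [0,2], [0,3], [0,4], [0,5], [1,2], [1,3], [1,5], [2,3], [2,4], [3,4], [3,5]
  2-simplices (6): [0,1,2], [0,2,4], [0,3,4], [0,3,5], [1,2,3], [1,3,5]

giving chain groups C_0 ≅ Z^6, C_1 ≅ Z^12, C_2 ≅ Z^6.

∂_1: C_1 → C_0 is given by ∂[p,q] = [q] − [p].
This gives a 6×12 integer matrix of rank 5; reducing to Smith normal form yields diagonal entries (1,1,1,1,1).

∂_2: C_2 → C_1 acts by ∂[p,q,r] = [q,r] − [p,r] + [p,q]. For instance
  ∂[1,2,3] = [2,3] − [1,3] + [1,2],
  ∂[0,3,4] = [3,4] − [0,4] + [0,3].
The resulting 12×6 matrix has rank 6, and its Smith normal form has invariant factors (1,1,1,1,1,1).

Now H_k = ker ∂_k / im ∂_{k+1}, so:

  H_0: rank C_0 − rank ∂_1 = 6 − 5 = 1, and the invariant factors of ∂_1 are all 1, so H_0 ≅ Z.
  H_1: rank ker ∂_1 − rank ∂_2 = (12 − 5) − 6 = 1, and the invariant factors of ∂_2 are all 1, so H_1 ≅ Z.
  H_2: rank ker ∂_2 − rank ∂_3 = (6 − 6) − 0 = 0, and there is no ∂_3, so H_2 ≅ 0.

As a check, the Euler characteristic is 6 − 12 + 6 = 0, which agrees with 1 − 1 + 0 = 0.

H_0 = Z,  H_1 = Z,  H_2 = 0.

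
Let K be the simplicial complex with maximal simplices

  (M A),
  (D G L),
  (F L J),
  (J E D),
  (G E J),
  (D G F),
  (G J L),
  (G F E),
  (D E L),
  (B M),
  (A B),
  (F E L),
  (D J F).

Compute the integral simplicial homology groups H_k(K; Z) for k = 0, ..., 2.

H_0 = Z^2,  H_1 = Z ⊕ Z/2Z,  H_2 = 0.

Take the total order A < B < D < E < F < G < J < L < M on the vertex set. Then K (dimension 2) consists of the simplices:

  0-simplices (9): A, B, D, E, F, G, J, L, M
  1-simplices (18): AB, AM, BM, DE, DF, DG, DJ, DL, EF, EG, EJ, EL, FG, FJ, FL, GJ, GL, JL
  2-simplices (10): DEJ, DEL, DFG, DFJ, DGL, EFG, EFL, EGJ, FJL, GJL

Hence C_0 ≅ Z^9, C_1 ≅ Z^18, C_2 ≅ Z^10.

∂_1: C_1 → C_0 maps an edge to its endpoints' difference, ∂[p,q] = q − p. For instance
  ∂AB = B − A.
As a 9×18 matrix over Z this has rank 7, with invariant factors (1,1,1,1,1,1,1).

The boundary map ∂_2: C_2 → C_1 sends each 2-simplex [p,q,r] to [q,r] − [p,r] + [p,q]. For instance
  ∂DEJ = EJ − DJ + DE,
  ∂GJL = JL − GL + GJ.
As a 18×10 matrix over Z this has rank 10, with invariant factors (1,1,1,1,1,1,1,1,1,2).

Now H_k = ker ∂_k / im ∂_{k+1}, so:

  H_0: rank C_0 − rank ∂_1 = 9 − 7 = 2, and the invariant factors of ∂_1 are all 1, so H_0 = Z^2.
  H_1: rank ker ∂_1 − rank ∂_2 = (18 − 7) − 10 = 1, and ∂_2 has invariant factor 2 > 1, so H_1 = Z ⊕ Z/2Z.
  H_2: rank ker ∂_2 − rank ∂_3 = (10 − 10) − 0 = 0, and there is no ∂_3, so H_2 = 0.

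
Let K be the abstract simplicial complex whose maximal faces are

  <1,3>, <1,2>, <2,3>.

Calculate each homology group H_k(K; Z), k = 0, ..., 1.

H_0 = Z,  H_1 = Z.

K has 3 vertices, 3 edges.
rank ∂_0 = 0, rank ∂_1 = 2 ⇒ b_0 = 3 − 0 − 2 = 1; all invariant factors of ∂_1 are 1 so no torsion. So H_0 = Z.
rank ∂_1 = 2, rank ∂_2 = 0 ⇒ b_1 = 3 − 2 − 0 = 1. So H_1 = Z.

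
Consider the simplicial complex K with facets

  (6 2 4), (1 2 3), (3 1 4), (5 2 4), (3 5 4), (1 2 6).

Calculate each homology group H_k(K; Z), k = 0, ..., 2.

H_0 ≅ Z,  H_1 ≅ Z,  H_2 = 0.

Take the total order 1 < 2 < 3 < 4 < 5 < 6 on the vertex set. Then K (dimension 2) consists of the simplices:

  0-simplices (6): [1], [2], [3], [4], [5], [6]
  1-simplices (12): [1,2], [1,3], [1,4], [1,6], [2,3], [2,4], [2,5], [2,6], [3,4], [3,5], [4,5], [4,6]
  2-simplices (6): [1,2,3], [1,2,6], [1,3,4], [2,4,5], [2,4,6], [3,4,5]

giving chain groups C_0 ≅ Z^6, C_1 ≅ Z^12, C_2 ≅ Z^6.

Boundary ∂_1: C_1 → C_0 is given by ∂[p,q] = [q] − [p]. For instance
  ∂[4,6] = [6] − [4].
This gives a 6×12 integer matrix of rank 5; reducing to Smith normal form yields diagonal entries (1,1,1,1,1).

Boundary ∂_2: C_2 → C_1 sends each 2-simplex [p,q,r] to [q,r] − [p,r] + [p,q]. For instance
  ∂[1,2,3] = [2,3] − [1,3] + [1,2],
  ∂[2,4,6] = [4,6] − [2,6] + [2,4].
This gives a 12×6 integer matrix of rank 6; reducing to Smith normal form yields diagonal entries (1,1,1,1,1,1).

From H_k ≅ ker(∂_k) / im(∂_{k+1}) we obtain:

  H_0: rank C_0 − rank ∂_1 = 6 − 5 = 1, and the invariant factors of ∂_1 are all 1, so H_0 ≅ Z.
  H_1: rank ker ∂_1 − rank ∂_2 = (12 − 5) − 6 = 1, and the invariant factors of ∂_2 are all 1, so H_1 ≅ Z.
  H_2: rank ker ∂_2 − rank ∂_3 = (6 − 6) − 0 = 0, and there is no ∂_3, so H_2 ≅ 0.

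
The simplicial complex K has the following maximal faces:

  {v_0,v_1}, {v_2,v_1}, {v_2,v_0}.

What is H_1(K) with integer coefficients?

H_1 = Z.

K has 3 vertices, 3 edges.
rank ∂_1 = 2, rank ∂_2 = 0 ⇒ b_1 = 3 − 2 − 0 = 1. So H_1 = Z.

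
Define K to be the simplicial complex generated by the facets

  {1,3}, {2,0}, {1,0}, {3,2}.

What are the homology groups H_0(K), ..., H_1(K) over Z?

H_0 ≅ Z,  H_1 ≅ Z.

Order the vertices as 0 < 1 < 2 < 3. Listing each simplex with vertices in this order, K has dimension 1 with simplices:

  0-simplices (4): [0], [1], [2], [3]
  1-simplices (4): [0,1], [0,2], [1,3], [2,3]

giving chain groups C_0 ≅ Z^4, C_1 ≅ Z^4.

The boundary map ∂_1: C_1 → C_0 sends each edge [p,q] (with p < q) to q − p. For instance
  ∂[0,2] = [2] − [0].
As a 4×4 matrix over Z this has rank 3, with invariant factors (1,1,1).

Reading off H_k = ker ∂_k / im ∂_{k+1}:

  H_0: rank C_0 − rank ∂_1 = 4 − 3 = 1, and the invariant factors of ∂_1 are all 1, so H_0 ≅ Z.
  H_1: rank ker ∂_1 − rank ∂_2 = (4 − 3) − 0 = 1, and there is no ∂_2, so H_1 ≅ Z.

As a check, the Euler characteristic is 4 − 4 = 0, which agrees with 1 − 1 = 0.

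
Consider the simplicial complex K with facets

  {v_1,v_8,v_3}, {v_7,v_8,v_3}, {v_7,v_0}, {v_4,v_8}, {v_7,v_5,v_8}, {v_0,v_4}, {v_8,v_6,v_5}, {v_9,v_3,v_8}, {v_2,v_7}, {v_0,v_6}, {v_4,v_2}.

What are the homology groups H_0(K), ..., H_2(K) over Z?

K has 10 vertices, 17 edges, 5 triangles.
rank ∂_0 = 0, rank ∂_1 = 9 ⇒ b_0 = 10 − 0 − 9 = 1; all invariant factors of ∂_1 are 1 so no torsion. So H_0 ≅ Z.
rank ∂_1 = 9, rank ∂_2 = 5 ⇒ b_1 = 17 − 9 − 5 = 3; all invariant factors of ∂_2 are 1 so no torsion. So H_1 ≅ Z^3.
rank ∂_2 = 5, rank ∂_3 = 0 ⇒ b_2 = 5 − 5 − 0 = 0. So H_2 ≅ 0.

H_0 ≅ Z,  H_1 ≅ Z^3,  H_2 = 0.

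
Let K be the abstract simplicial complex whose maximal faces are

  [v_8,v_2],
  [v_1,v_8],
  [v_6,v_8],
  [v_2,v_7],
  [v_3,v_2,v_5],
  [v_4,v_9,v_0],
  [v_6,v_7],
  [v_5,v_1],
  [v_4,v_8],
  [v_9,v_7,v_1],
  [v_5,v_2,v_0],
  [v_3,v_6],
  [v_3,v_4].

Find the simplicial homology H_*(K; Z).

H_0 ≅ Z,  H_1 ≅ Z^7,  H_2 = 0.

Fix the vertex order v_0 < v_1 < v_2 < v_3 < v_4 < v_5 < v_6 < v_7 < v_8 < v_9 and write every simplex with vertices in increasing order. Then dim K = 2 and the simplices of K are:

  0-simplices (10): [v_0], [v_1], [v_2], [v_3], [v_4], [v_5], [v_6], [v_7], [v_8], [v_9]
  1-simplices (20): (20 of them)
  2-simplices (4): [v_0,v_2,v_5], [v_0,v_4,v_9], [v_1,v_7,v_9], [v_2,v_3,v_5]

giving chain groups C_0 ≅ Z^10, C_1 ≅ Z^20, C_2 ≅ Z^4.

Boundary ∂_1: C_1 → C_0 maps an edge to its endpoints' difference, ∂[p,q] = q − p. For instance
  ∂[v_2,v_5] = [v_5] − [v_2].
As a 10×20 matrix over Z this has rank 9, with invariant factors (1,1,1,1,1,1,1,1,1).

The boundary map ∂_2: C_2 → C_1 maps a triangle to the signed sum of its edges. For instance
  ∂[v_2,v_3,v_5] = [v_3,v_5] − [v_2,v_5] + [v_2,v_3],
  ∂[v_0,v_2,v_5] = [v_2,v_5] − [v_0,v_5] + [v_0,v_2].
As a 20×4 matrix over Z this has rank 4, with invariant factors (1,1,1,1).

Computing H_k = (kernel of ∂_k) / (image of ∂_{k+1}):

  H_0: rank C_0 − rank ∂_1 = 10 − 9 = 1, and the invariant factors of ∂_1 are all 1, so H_0 ≅ Z.
  H_1: rank ker ∂_1 − rank ∂_2 = (20 − 9) − 4 = 7, and the invariant factors of ∂_2 are all 1, so H_1 ≅ Z^7.
  H_2: rank ker ∂_2 − rank ∂_3 = (4 − 4) − 0 = 0, and there is no ∂_3, so H_2 ≅ 0.

As a check, the Euler characteristic is 10 − 20 + 4 = -6, which agrees with 1 − 7 + 0 = -6.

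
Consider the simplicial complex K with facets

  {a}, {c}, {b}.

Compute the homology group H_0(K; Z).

H_0 = Z^3.

Fix the vertex order a < b < c and write every simplex with vertices in increasing order. Then dim K = 0 and the simplices of K are:

  0-simplices (3): a, b, c

giving chain groups C_0 ≅ Z^3.

Computing H_k = (kernel of ∂_k) / (image of ∂_{k+1}):

  H_0: rank C_0 − rank ∂_1 = 3 − 0 = 3, and there is no ∂_1, so H_0 = Z^3.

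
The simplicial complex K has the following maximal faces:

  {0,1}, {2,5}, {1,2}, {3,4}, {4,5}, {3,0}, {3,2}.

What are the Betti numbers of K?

Take the total order 0 < 1 < 2 < 3 < 4 < 5 on the vertex set. Then K (dimension 1) consists of the simplices:

  0-simplices (6): [0], [1], [2], [3], [4], [5]
  1-simplices (7): [0,1], [0,3], [1,2], [2,3], [2,5], [3,4], [4,5]

Hence C_0 ≅ Z^6, C_1 ≅ Z^7.

∂_1: C_1 → C_0 maps an edge to its endpoints' difference, ∂[p,q] = q − p.
This gives a 6×7 integer matrix of rank 5; reducing to Smith normal form yields diagonal entries (1,1,1,1,1).

Now H_k = ker ∂_k / im ∂_{k+1}, so:

  H_0: rank C_0 − rank ∂_1 = 6 − 5 = 1, and the invariant factors of ∂_1 are all 1, so H_0 ≅ Z.
  H_1: rank ker ∂_1 − rank ∂_2 = (7 − 5) − 0 = 2, and there is no ∂_2, so H_1 ≅ Z^2.

Hence the Betti numbers are b_0 = 1, b_1 = 2.

b_0 = 1, b_1 = 2.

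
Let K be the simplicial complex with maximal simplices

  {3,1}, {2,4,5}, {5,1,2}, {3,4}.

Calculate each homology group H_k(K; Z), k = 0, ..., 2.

Fix the vertex order 1 < 2 < 3 < 4 < 5 and write every simplex with vertices in increasing order. Then dim K = 2 and the simplices of K are:

  0-simplices (5): [1], [2], [3], [4], [5]
  1-simplices (7): [1,2], [1,3], [1,5], [2,4], [2,5], [3,4], [4,5]
  2-simplices (2): [1,2,5], [2,4,5]

giving chain groups C_0 ≅ Z^5, C_1 ≅ Z^7, C_2 ≅ Z^2.

Boundary ∂_1: C_1 → C_0 is given by ∂[p,q] = [q] − [p]. For instance
  ∂[4,5] = [5] − [4].
The 5×7 boundary matrix has rank 4 and Smith normal form diag(1,1,1,1).

Boundary ∂_2: C_2 → C_1 sends each 2-simplex [p,q,r] to [q,r] − [p,r] + [p,q]. For instance
  ∂[2,4,5] = [4,5] − [2,5] + [2,4],
  ∂[1,2,5] = [2,5] − [1,5] + [1,2].
As a 7×2 matrix over Z this has rank 2, with invariant factors (1,1).

Computing H_k = (kernel of ∂_k) / (image of ∂_{k+1}):

  H_0: rank C_0 − rank ∂_1 = 5 − 4 = 1, and the invariant factors of ∂_1 are all 1, so H_0 = Z.
  H_1: rank ker ∂_1 − rank ∂_2 = (7 − 4) − 2 = 1, and the invariant factors of ∂_2 are all 1, so H_1 = Z.
  H_2: rank ker ∂_2 − rank ∂_3 = (2 − 2) − 0 = 0, and there is no ∂_3, so H_2 = 0.

H_0 ≅ Z,  H_1 ≅ Z,  H_2 = 0.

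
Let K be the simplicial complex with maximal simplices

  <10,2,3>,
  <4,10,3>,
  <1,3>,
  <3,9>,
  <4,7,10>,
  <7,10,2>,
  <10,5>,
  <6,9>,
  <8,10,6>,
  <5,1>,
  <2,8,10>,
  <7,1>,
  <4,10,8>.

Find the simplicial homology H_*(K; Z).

H_0 = Z,  H_1 = Z^3,  H_2 = 0.

Take the total order 1 < 2 < 3 < 4 < 5 < 6 < 7 < 8 < 9 < 10 on the vertex set. Then K (dimension 2) consists of the simplices:

  0-simplices (10): [1], [2], [3], [4], [5], [6], [7], [8], [9], [10]
  1-simplices (19): [1,3], [1,5], [1,7], [2,3], [2,7], [2,8], [2,10], [3,4], [3,9], [3,10], [4,7], [4,8], [4,10], [5,10], [6,8], [6,9], [6,10], [7,10], [8,10]
  2-simplices (7): [2,3,10], [2,7,10], [2,8,10], [3,4,10], [4,7,10], [4,8,10], [6,8,10]

giving chain groups C_0 ≅ Z^10, C_1 ≅ Z^19, C_2 ≅ Z^7.

The boundary map ∂_1: C_1 → C_0 sends each edge [p,q] (with p < q) to q − p.
As a 10×19 matrix over Z this has rank 9, with invariant factors (1,1,1,1,1,1,1,1,1).

∂_2: C_2 → C_1 maps a triangle to the signed sum of its edges. For instance
  ∂[2,8,10] = [8,10] − [2,10] + [2,8],
  ∂[4,8,10] = [8,10] − [4,10] + [4,8].
The resulting 19×7 matrix has rank 7, and its Smith normal form has invariant factors (1,1,1,1,1,1,1).

Reading off H_k = ker ∂_k / im ∂_{k+1}:

  H_0: rank C_0 − rank ∂_1 = 10 − 9 = 1, and the invariant factors of ∂_1 are all 1, so H_0 = Z.
  H_1: rank ker ∂_1 − rank ∂_2 = (19 − 9) − 7 = 3, and the invariant factors of ∂_2 are all 1, so H_1 = Z^3.
  H_2: rank ker ∂_2 − rank ∂_3 = (7 − 7) − 0 = 0, and there is no ∂_3, so H_2 = 0.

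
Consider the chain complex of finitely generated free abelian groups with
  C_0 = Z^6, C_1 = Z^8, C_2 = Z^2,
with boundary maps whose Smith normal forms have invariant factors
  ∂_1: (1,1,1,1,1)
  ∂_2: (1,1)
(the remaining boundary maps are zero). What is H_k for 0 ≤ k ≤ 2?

H_0: b_0 = 6 − 0 − 5 = 1; torsion from ∂_1 factors > 1: none. So H_0 ≅ Z.
H_1: b_1 = 8 − 5 − 2 = 1; torsion from ∂_2 factors > 1: none. So H_1 ≅ Z.
H_2: b_2 = 2 − 2 − 0 = 0; torsion from ∂_3 factors > 1: none. So H_2 ≅ 0.

H_0 ≅ Z,  H_1 ≅ Z,  H_2 = 0.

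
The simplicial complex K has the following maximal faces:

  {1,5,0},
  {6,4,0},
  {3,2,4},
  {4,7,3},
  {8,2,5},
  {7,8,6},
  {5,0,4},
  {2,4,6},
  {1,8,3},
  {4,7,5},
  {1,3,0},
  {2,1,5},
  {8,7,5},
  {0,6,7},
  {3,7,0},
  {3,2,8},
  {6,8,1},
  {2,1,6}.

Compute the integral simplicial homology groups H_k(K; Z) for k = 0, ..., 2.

Fix the vertex order 0 < 1 < 2 < 3 < 4 < 5 < 6 < 7 < 8 and write every simplex with vertices in increasing order. Then dim K = 2 and the simplices of K are:

  0-simplices (9): [0], [1], [2], [3], [4], [5], [6], [7], [8]
  1-simplices (27): (27 of them)
  2-simplices (18): [0,1,3], [0,1,5], [0,3,7], [0,4,5], [0,4,6], [0,6,7], [1,2,5], [1,2,6], [1,3,8], [1,6,8], [2,3,4], [2,3,8], [2,4,6], [2,5,8], [3,4,7], [4,5,7], [5,7,8], [6,7,8]

Hence C_0 ≅ Z^9, C_1 ≅ Z^27, C_2 ≅ Z^18.

∂_1: C_1 → C_0 sends each edge [p,q] (with p < q) to q − p. For instance
  ∂[3,7] = [7] − [3].
The 9×27 boundary matrix has rank 8 and Smith normal form diag(1,1,1,1,1,1,1,1).

∂_2: C_2 → C_1 acts by ∂[p,q,r] = [q,r] − [p,r] + [p,q]. For instance
  ∂[5,7,8] = [7,8] − [5,8] + [5,7],
  ∂[2,4,6] = [4,6] − [2,6] + [2,4].
The 27×18 boundary matrix has rank 18 and Smith normal form diag(1,1,1,1,1,1,1,1,1,1,1,1,1,1,1,1,1,2).

Now H_k = ker ∂_k / im ∂_{k+1}, so:

  H_0: rank C_0 − rank ∂_1 = 9 − 8 = 1, and the invariant factors of ∂_1 are all 1, so H_0 = Z.
  H_1: rank ker ∂_1 − rank ∂_2 = (27 − 8) − 18 = 1, and ∂_2 has invariant factor 2 > 1, so H_1 = Z ⊕ Z_2.
  H_2: rank ker ∂_2 − rank ∂_3 = (18 − 18) − 0 = 0, and there is no ∂_3, so H_2 = 0.

(K is a triangulation of the Klein bottle.)

H_0 ≅ Z,  H_1 ≅ Z ⊕ Z_2,  H_2 = 0.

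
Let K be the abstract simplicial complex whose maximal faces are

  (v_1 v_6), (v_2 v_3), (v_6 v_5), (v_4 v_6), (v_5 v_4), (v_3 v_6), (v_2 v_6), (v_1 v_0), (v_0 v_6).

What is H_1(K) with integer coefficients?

Order the vertices as v_0 < v_1 < v_2 < v_3 < v_4 < v_5 < v_6. Listing each simplex with vertices in this order, K has dimension 1 with simplices:

  0-simplices (7): [v_0], [v_1], [v_2], [v_3], [v_4], [v_5], [v_6]
  1-simplices (9): [v_0,v_1], [v_0,v_6], [v_1,v_6], [v_2,v_3], [v_2,v_6], [v_3,v_6], [v_4,v_5], [v_4,v_6], [v_5,v_6]

so the chain groups are C_0 ≅ Z^7, C_1 ≅ Z^9.

The boundary map ∂_1: C_1 → C_0 maps an edge to its endpoints' difference, ∂[p,q] = q − p.
The 7×9 boundary matrix has rank 6 and Smith normal form diag(1,1,1,1,1,1).

Now H_k = ker ∂_k / im ∂_{k+1}, so:

  H_1: rank ker ∂_1 − rank ∂_2 = (9 − 6) − 0 = 3, and there is no ∂_2, so H_1 = Z^3.

(K is a triangulation of a wedge of 3 circles.)

H_1 = Z^3.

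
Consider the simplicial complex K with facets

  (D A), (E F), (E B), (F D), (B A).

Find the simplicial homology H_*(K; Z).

Order the vertices as A < B < D < E < F. Listing each simplex with vertices in this order, K has dimension 1 with simplices:

  0-simplices (5): A, B, D, E, F
  1-simplices (5): AB, AD, BE, DF, EF

so the chain groups are C_0 ≅ Z^5, C_1 ≅ Z^5.

The boundary map ∂_1: C_1 → C_0 is given by ∂[p,q] = [q] − [p]. For instance
  ∂EF = F − E.
The 5×5 boundary matrix has rank 4 and Smith normal form diag(1,1,1,1).

Now H_k = ker ∂_k / im ∂_{k+1}, so:

  H_0: rank C_0 − rank ∂_1 = 5 − 4 = 1, and the invariant factors of ∂_1 are all 1, so H_0 ≅ Z.
  H_1: rank ker ∂_1 − rank ∂_2 = (5 − 4) − 0 = 1, and there is no ∂_2, so H_1 ≅ Z.

As a check, the Euler characteristic is 5 − 5 = 0, which agrees with 1 − 1 = 0.
(K is a triangulation of the circle S^1.)

H_0 = Z,  H_1 = Z.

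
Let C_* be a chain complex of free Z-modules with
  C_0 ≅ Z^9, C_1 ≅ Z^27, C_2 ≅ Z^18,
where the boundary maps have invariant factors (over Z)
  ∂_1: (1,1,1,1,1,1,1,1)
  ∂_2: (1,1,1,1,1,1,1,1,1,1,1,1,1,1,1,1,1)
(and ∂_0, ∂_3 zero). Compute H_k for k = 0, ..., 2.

H_0 ≅ Z,  H_1 ≅ Z^2,  H_2 ≅ Z.

H_0: b_0 = 9 − 0 − 8 = 1; torsion from ∂_1 factors > 1: none. So H_0 ≅ Z.
H_1: b_1 = 27 − 8 − 17 = 2; torsion from ∂_2 factors > 1: none. So H_1 ≅ Z^2.
H_2: b_2 = 18 − 17 − 0 = 1; torsion from ∂_3 factors > 1: none. So H_2 ≅ Z.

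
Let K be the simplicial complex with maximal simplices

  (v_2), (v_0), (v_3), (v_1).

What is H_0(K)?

We work with the vertex ordering v_0 < v_1 < v_2 < v_3. The simplices of K, each written with vertices in increasing order, are:

  0-simplices (4): [v_0], [v_1], [v_2], [v_3]

Hence C_0 ≅ Z^4.

Reading off H_k = ker ∂_k / im ∂_{k+1}:

  H_0: rank C_0 − rank ∂_1 = 4 − 0 = 4, and there is no ∂_1, so H_0 ≅ Z^4.

H_0 ≅ Z^4.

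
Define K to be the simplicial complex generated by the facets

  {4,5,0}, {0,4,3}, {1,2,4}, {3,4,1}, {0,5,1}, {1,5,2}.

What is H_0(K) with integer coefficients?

Fix the vertex order 0 < 1 < 2 < 3 < 4 < 5 and write every simplex with vertices in increasing order. Then dim K = 2 and the simplices of K are:

  0-simplices (6): [0], [1], [2], [3], [4], [5]
  1-simplices (12): [0,1], [0,3], [0,4], [0,5], [1,2], [1,3], [1,4], [1,5], [2,4], [2,5], [3,4], [4,5]
  2-simplices (6): [0,1,5], [0,3,4], [0,4,5], [1,2,4], [1,2,5], [1,3,4]

giving chain groups C_0 ≅ Z^6, C_1 ≅ Z^12, C_2 ≅ Z^6.

∂_1: C_1 → C_0 is given by ∂[p,q] = [q] − [p]. For instance
  ∂[0,4] = [4] − [0].
This gives a 6×12 integer matrix of rank 5; reducing to Smith normal form yields diagonal entries (1,1,1,1,1).

The boundary map ∂_2: C_2 → C_1 sends each 2-simplex [p,q,r] to [q,r] − [p,r] + [p,q]. For instance
  ∂[0,4,5] = [4,5] − [0,5] + [0,4],
  ∂[0,1,5] = [1,5] − [0,5] + [0,1].
As a 12×6 matrix over Z this has rank 6, with invariant factors (1,1,1,1,1,1).

Reading off H_k = ker ∂_k / im ∂_{k+1}:

  H_0: rank C_0 − rank ∂_1 = 6 − 5 = 1, and the invariant factors of ∂_1 are all 1, so H_0 ≅ Z.

(K is a triangulation of the cylinder S^1 x I.)

H_0 = Z.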